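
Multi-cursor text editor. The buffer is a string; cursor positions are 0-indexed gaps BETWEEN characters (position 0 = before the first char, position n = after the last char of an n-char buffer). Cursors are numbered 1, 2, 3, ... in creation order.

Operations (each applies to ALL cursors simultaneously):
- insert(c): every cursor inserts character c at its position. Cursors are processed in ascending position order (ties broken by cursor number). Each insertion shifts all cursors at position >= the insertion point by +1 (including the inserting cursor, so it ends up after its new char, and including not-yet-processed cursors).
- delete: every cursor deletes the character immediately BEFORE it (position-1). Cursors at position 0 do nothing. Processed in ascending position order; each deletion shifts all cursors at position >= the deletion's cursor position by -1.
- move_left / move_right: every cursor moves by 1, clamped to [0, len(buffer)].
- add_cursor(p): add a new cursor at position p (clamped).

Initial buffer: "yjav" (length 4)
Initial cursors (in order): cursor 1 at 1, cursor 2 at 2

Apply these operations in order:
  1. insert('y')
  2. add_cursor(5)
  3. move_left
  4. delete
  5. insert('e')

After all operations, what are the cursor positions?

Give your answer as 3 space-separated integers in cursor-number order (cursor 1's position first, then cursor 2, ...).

Answer: 1 4 4

Derivation:
After op 1 (insert('y')): buffer="yyjyav" (len 6), cursors c1@2 c2@4, authorship .1.2..
After op 2 (add_cursor(5)): buffer="yyjyav" (len 6), cursors c1@2 c2@4 c3@5, authorship .1.2..
After op 3 (move_left): buffer="yyjyav" (len 6), cursors c1@1 c2@3 c3@4, authorship .1.2..
After op 4 (delete): buffer="yav" (len 3), cursors c1@0 c2@1 c3@1, authorship 1..
After op 5 (insert('e')): buffer="eyeeav" (len 6), cursors c1@1 c2@4 c3@4, authorship 1123..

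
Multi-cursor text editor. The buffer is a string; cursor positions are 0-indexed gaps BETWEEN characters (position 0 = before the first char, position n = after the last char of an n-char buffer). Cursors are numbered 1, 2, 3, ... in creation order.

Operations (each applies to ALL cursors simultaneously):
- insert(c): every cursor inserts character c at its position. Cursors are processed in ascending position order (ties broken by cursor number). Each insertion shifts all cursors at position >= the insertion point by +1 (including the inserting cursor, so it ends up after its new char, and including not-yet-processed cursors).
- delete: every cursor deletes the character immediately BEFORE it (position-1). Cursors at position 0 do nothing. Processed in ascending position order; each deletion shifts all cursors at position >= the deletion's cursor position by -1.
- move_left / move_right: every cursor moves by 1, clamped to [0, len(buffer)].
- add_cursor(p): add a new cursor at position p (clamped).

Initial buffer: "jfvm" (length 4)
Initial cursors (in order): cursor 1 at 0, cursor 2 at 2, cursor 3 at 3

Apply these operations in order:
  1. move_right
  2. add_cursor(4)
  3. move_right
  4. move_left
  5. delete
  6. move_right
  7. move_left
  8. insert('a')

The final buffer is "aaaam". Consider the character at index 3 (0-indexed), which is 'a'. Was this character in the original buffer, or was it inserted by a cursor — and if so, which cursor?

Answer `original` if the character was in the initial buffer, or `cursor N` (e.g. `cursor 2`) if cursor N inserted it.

Answer: cursor 4

Derivation:
After op 1 (move_right): buffer="jfvm" (len 4), cursors c1@1 c2@3 c3@4, authorship ....
After op 2 (add_cursor(4)): buffer="jfvm" (len 4), cursors c1@1 c2@3 c3@4 c4@4, authorship ....
After op 3 (move_right): buffer="jfvm" (len 4), cursors c1@2 c2@4 c3@4 c4@4, authorship ....
After op 4 (move_left): buffer="jfvm" (len 4), cursors c1@1 c2@3 c3@3 c4@3, authorship ....
After op 5 (delete): buffer="m" (len 1), cursors c1@0 c2@0 c3@0 c4@0, authorship .
After op 6 (move_right): buffer="m" (len 1), cursors c1@1 c2@1 c3@1 c4@1, authorship .
After op 7 (move_left): buffer="m" (len 1), cursors c1@0 c2@0 c3@0 c4@0, authorship .
After op 8 (insert('a')): buffer="aaaam" (len 5), cursors c1@4 c2@4 c3@4 c4@4, authorship 1234.
Authorship (.=original, N=cursor N): 1 2 3 4 .
Index 3: author = 4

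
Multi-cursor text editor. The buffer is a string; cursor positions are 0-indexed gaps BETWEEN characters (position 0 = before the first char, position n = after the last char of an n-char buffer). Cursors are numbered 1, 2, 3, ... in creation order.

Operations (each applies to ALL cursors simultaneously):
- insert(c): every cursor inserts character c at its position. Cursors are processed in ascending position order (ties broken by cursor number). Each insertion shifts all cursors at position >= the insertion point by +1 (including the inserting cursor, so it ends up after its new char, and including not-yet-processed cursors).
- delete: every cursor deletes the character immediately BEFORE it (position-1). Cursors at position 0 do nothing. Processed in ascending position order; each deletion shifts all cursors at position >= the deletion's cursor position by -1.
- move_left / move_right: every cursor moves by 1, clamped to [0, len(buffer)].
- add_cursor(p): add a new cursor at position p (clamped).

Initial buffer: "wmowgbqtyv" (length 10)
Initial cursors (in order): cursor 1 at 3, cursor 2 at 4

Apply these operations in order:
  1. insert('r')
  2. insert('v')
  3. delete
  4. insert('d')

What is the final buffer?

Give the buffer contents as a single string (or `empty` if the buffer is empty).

Answer: wmordwrdgbqtyv

Derivation:
After op 1 (insert('r')): buffer="wmorwrgbqtyv" (len 12), cursors c1@4 c2@6, authorship ...1.2......
After op 2 (insert('v')): buffer="wmorvwrvgbqtyv" (len 14), cursors c1@5 c2@8, authorship ...11.22......
After op 3 (delete): buffer="wmorwrgbqtyv" (len 12), cursors c1@4 c2@6, authorship ...1.2......
After op 4 (insert('d')): buffer="wmordwrdgbqtyv" (len 14), cursors c1@5 c2@8, authorship ...11.22......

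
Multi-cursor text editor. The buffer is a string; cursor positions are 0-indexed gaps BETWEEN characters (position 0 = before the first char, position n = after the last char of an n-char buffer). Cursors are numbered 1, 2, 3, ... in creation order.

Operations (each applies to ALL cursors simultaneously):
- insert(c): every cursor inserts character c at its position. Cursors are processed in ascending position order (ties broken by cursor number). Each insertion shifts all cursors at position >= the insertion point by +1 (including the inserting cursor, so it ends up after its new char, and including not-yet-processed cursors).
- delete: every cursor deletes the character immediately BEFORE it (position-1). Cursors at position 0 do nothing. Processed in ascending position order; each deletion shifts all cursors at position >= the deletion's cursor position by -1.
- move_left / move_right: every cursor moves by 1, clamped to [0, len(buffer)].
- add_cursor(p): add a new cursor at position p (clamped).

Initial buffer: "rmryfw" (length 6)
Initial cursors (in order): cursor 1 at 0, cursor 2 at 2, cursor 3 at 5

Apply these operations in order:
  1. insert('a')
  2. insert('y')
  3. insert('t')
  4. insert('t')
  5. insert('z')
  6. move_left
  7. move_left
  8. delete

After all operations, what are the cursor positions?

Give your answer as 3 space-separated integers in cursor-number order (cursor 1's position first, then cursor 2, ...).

Answer: 2 8 15

Derivation:
After op 1 (insert('a')): buffer="armaryfaw" (len 9), cursors c1@1 c2@4 c3@8, authorship 1..2...3.
After op 2 (insert('y')): buffer="ayrmayryfayw" (len 12), cursors c1@2 c2@6 c3@11, authorship 11..22...33.
After op 3 (insert('t')): buffer="aytrmaytryfaytw" (len 15), cursors c1@3 c2@8 c3@14, authorship 111..222...333.
After op 4 (insert('t')): buffer="ayttrmayttryfayttw" (len 18), cursors c1@4 c2@10 c3@17, authorship 1111..2222...3333.
After op 5 (insert('z')): buffer="ayttzrmayttzryfayttzw" (len 21), cursors c1@5 c2@12 c3@20, authorship 11111..22222...33333.
After op 6 (move_left): buffer="ayttzrmayttzryfayttzw" (len 21), cursors c1@4 c2@11 c3@19, authorship 11111..22222...33333.
After op 7 (move_left): buffer="ayttzrmayttzryfayttzw" (len 21), cursors c1@3 c2@10 c3@18, authorship 11111..22222...33333.
After op 8 (delete): buffer="aytzrmaytzryfaytzw" (len 18), cursors c1@2 c2@8 c3@15, authorship 1111..2222...3333.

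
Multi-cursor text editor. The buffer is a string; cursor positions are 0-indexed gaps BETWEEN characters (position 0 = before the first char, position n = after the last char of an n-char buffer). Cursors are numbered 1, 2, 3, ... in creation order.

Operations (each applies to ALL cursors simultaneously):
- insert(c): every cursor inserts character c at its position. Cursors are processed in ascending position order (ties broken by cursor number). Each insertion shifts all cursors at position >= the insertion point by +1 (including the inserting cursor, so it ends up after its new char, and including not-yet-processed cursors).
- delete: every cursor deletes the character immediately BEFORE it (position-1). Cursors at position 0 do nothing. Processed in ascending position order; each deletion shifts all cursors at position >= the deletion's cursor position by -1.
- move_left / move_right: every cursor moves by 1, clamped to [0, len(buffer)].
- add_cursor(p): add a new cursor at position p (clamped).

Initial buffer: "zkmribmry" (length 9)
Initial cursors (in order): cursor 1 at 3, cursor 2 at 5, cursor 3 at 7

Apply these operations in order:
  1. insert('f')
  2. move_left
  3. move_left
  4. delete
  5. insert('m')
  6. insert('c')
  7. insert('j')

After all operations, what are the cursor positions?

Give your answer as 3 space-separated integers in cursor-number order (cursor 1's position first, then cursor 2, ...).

Answer: 4 9 14

Derivation:
After op 1 (insert('f')): buffer="zkmfrifbmfry" (len 12), cursors c1@4 c2@7 c3@10, authorship ...1..2..3..
After op 2 (move_left): buffer="zkmfrifbmfry" (len 12), cursors c1@3 c2@6 c3@9, authorship ...1..2..3..
After op 3 (move_left): buffer="zkmfrifbmfry" (len 12), cursors c1@2 c2@5 c3@8, authorship ...1..2..3..
After op 4 (delete): buffer="zmfifmfry" (len 9), cursors c1@1 c2@3 c3@5, authorship ..1.2.3..
After op 5 (insert('m')): buffer="zmmfmifmmfry" (len 12), cursors c1@2 c2@5 c3@8, authorship .1.12.23.3..
After op 6 (insert('c')): buffer="zmcmfmcifmcmfry" (len 15), cursors c1@3 c2@7 c3@11, authorship .11.122.233.3..
After op 7 (insert('j')): buffer="zmcjmfmcjifmcjmfry" (len 18), cursors c1@4 c2@9 c3@14, authorship .111.1222.2333.3..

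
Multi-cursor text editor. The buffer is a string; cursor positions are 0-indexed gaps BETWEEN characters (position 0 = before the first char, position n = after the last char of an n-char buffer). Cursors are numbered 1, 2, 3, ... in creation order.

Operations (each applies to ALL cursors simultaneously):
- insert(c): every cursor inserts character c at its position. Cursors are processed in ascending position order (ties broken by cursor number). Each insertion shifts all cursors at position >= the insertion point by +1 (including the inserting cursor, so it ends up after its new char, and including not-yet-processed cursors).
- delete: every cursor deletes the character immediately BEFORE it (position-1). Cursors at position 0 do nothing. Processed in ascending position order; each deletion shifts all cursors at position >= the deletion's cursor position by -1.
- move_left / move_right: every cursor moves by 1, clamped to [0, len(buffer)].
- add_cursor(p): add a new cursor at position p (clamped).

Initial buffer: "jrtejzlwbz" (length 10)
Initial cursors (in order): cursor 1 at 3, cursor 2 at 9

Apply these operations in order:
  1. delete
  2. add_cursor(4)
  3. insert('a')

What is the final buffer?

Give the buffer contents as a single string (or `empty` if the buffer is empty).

After op 1 (delete): buffer="jrejzlwz" (len 8), cursors c1@2 c2@7, authorship ........
After op 2 (add_cursor(4)): buffer="jrejzlwz" (len 8), cursors c1@2 c3@4 c2@7, authorship ........
After op 3 (insert('a')): buffer="jraejazlwaz" (len 11), cursors c1@3 c3@6 c2@10, authorship ..1..3...2.

Answer: jraejazlwaz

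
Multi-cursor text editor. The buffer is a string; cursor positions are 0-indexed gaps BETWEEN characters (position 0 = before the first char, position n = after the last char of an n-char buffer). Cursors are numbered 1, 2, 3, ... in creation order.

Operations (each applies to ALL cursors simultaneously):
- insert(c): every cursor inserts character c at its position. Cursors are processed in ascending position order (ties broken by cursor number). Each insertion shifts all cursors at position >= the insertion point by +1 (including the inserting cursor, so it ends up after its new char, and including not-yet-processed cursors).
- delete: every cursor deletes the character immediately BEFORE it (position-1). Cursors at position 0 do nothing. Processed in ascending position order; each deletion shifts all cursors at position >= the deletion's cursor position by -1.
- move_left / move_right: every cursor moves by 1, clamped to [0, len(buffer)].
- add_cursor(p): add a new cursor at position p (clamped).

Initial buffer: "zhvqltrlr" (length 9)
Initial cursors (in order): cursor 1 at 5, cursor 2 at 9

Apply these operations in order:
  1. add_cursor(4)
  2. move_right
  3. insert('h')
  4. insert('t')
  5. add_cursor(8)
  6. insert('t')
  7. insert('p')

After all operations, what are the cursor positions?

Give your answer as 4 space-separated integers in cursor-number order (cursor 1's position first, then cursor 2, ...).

After op 1 (add_cursor(4)): buffer="zhvqltrlr" (len 9), cursors c3@4 c1@5 c2@9, authorship .........
After op 2 (move_right): buffer="zhvqltrlr" (len 9), cursors c3@5 c1@6 c2@9, authorship .........
After op 3 (insert('h')): buffer="zhvqlhthrlrh" (len 12), cursors c3@6 c1@8 c2@12, authorship .....3.1...2
After op 4 (insert('t')): buffer="zhvqlhtthtrlrht" (len 15), cursors c3@7 c1@10 c2@15, authorship .....33.11...22
After op 5 (add_cursor(8)): buffer="zhvqlhtthtrlrht" (len 15), cursors c3@7 c4@8 c1@10 c2@15, authorship .....33.11...22
After op 6 (insert('t')): buffer="zhvqlhtttthttrlrhtt" (len 19), cursors c3@8 c4@10 c1@13 c2@19, authorship .....333.4111...222
After op 7 (insert('p')): buffer="zhvqlhttpttphttprlrhttp" (len 23), cursors c3@9 c4@12 c1@16 c2@23, authorship .....3333.441111...2222

Answer: 16 23 9 12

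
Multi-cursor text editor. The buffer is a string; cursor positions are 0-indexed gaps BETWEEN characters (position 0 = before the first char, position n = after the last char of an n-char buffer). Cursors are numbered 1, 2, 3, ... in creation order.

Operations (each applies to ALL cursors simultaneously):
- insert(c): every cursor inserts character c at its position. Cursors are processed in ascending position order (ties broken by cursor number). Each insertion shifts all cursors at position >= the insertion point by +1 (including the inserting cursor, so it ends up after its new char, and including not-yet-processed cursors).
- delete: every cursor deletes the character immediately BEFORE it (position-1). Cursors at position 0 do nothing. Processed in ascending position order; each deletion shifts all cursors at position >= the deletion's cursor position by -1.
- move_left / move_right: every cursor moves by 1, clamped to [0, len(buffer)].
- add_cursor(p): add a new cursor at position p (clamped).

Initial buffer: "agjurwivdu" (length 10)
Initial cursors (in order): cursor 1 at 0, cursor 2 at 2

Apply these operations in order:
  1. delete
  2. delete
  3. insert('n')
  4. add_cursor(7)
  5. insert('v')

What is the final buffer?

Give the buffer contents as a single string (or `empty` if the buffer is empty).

After op 1 (delete): buffer="ajurwivdu" (len 9), cursors c1@0 c2@1, authorship .........
After op 2 (delete): buffer="jurwivdu" (len 8), cursors c1@0 c2@0, authorship ........
After op 3 (insert('n')): buffer="nnjurwivdu" (len 10), cursors c1@2 c2@2, authorship 12........
After op 4 (add_cursor(7)): buffer="nnjurwivdu" (len 10), cursors c1@2 c2@2 c3@7, authorship 12........
After op 5 (insert('v')): buffer="nnvvjurwivvdu" (len 13), cursors c1@4 c2@4 c3@10, authorship 1212.....3...

Answer: nnvvjurwivvdu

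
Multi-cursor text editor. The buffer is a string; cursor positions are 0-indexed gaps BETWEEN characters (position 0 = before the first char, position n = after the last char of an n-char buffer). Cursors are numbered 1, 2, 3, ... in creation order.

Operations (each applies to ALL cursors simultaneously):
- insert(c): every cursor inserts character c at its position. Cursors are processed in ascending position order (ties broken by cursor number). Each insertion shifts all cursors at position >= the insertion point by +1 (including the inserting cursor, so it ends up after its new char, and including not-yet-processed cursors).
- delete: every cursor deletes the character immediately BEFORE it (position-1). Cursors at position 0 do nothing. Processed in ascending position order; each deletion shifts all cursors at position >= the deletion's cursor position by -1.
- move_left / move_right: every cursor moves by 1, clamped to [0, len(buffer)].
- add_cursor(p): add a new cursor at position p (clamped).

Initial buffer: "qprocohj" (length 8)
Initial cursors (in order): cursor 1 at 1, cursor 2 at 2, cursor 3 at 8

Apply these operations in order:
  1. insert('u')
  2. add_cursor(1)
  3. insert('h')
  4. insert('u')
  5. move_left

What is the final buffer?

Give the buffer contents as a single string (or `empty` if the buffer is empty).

After op 1 (insert('u')): buffer="qupurocohju" (len 11), cursors c1@2 c2@4 c3@11, authorship .1.2......3
After op 2 (add_cursor(1)): buffer="qupurocohju" (len 11), cursors c4@1 c1@2 c2@4 c3@11, authorship .1.2......3
After op 3 (insert('h')): buffer="qhuhpuhrocohjuh" (len 15), cursors c4@2 c1@4 c2@7 c3@15, authorship .411.22......33
After op 4 (insert('u')): buffer="qhuuhupuhurocohjuhu" (len 19), cursors c4@3 c1@6 c2@10 c3@19, authorship .44111.222......333
After op 5 (move_left): buffer="qhuuhupuhurocohjuhu" (len 19), cursors c4@2 c1@5 c2@9 c3@18, authorship .44111.222......333

Answer: qhuuhupuhurocohjuhu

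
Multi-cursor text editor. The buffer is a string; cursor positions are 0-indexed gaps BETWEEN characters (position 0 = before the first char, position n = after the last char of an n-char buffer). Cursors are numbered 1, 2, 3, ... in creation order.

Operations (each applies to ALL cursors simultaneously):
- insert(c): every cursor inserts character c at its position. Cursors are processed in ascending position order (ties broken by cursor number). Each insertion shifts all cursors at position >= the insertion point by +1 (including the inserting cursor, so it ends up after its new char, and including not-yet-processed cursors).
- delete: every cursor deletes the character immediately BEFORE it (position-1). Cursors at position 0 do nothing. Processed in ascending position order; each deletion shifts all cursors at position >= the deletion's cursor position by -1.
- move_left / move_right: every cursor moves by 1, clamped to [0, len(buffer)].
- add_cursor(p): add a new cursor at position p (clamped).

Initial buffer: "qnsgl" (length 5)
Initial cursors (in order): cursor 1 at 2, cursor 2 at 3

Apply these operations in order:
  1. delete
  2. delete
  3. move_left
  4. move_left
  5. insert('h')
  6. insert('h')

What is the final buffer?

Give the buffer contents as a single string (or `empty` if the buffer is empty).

Answer: hhhhgl

Derivation:
After op 1 (delete): buffer="qgl" (len 3), cursors c1@1 c2@1, authorship ...
After op 2 (delete): buffer="gl" (len 2), cursors c1@0 c2@0, authorship ..
After op 3 (move_left): buffer="gl" (len 2), cursors c1@0 c2@0, authorship ..
After op 4 (move_left): buffer="gl" (len 2), cursors c1@0 c2@0, authorship ..
After op 5 (insert('h')): buffer="hhgl" (len 4), cursors c1@2 c2@2, authorship 12..
After op 6 (insert('h')): buffer="hhhhgl" (len 6), cursors c1@4 c2@4, authorship 1212..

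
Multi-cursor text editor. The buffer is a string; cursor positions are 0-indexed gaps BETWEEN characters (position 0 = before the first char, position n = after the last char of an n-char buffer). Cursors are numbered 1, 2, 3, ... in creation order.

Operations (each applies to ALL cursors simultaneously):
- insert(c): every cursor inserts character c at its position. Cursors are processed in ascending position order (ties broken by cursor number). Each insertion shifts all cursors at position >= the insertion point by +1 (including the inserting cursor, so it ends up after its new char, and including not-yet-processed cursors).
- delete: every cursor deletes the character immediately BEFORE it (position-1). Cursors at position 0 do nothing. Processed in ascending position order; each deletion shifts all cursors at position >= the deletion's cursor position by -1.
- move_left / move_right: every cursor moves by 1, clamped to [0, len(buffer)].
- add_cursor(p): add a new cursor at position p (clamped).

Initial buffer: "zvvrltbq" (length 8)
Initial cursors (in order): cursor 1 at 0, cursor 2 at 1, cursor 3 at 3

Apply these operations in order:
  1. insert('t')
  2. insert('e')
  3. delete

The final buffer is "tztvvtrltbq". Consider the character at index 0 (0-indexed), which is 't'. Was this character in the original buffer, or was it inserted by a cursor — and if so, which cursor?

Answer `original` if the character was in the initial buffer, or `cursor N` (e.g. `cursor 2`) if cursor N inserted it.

After op 1 (insert('t')): buffer="tztvvtrltbq" (len 11), cursors c1@1 c2@3 c3@6, authorship 1.2..3.....
After op 2 (insert('e')): buffer="teztevvterltbq" (len 14), cursors c1@2 c2@5 c3@9, authorship 11.22..33.....
After op 3 (delete): buffer="tztvvtrltbq" (len 11), cursors c1@1 c2@3 c3@6, authorship 1.2..3.....
Authorship (.=original, N=cursor N): 1 . 2 . . 3 . . . . .
Index 0: author = 1

Answer: cursor 1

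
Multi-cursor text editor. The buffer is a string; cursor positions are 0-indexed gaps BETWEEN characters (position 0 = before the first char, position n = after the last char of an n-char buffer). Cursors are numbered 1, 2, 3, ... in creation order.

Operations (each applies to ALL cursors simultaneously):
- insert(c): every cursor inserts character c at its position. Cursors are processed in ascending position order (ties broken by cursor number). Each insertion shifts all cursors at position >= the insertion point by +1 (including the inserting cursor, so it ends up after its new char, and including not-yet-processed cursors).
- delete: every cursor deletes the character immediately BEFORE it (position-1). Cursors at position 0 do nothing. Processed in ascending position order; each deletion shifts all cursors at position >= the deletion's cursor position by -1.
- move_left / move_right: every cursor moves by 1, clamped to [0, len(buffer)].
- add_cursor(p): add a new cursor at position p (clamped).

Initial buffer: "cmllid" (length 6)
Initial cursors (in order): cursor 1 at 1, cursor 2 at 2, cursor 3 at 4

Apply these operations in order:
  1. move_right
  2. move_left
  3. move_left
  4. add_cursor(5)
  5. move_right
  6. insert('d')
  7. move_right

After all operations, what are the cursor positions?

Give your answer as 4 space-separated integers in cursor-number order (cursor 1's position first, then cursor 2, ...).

Answer: 3 5 8 10

Derivation:
After op 1 (move_right): buffer="cmllid" (len 6), cursors c1@2 c2@3 c3@5, authorship ......
After op 2 (move_left): buffer="cmllid" (len 6), cursors c1@1 c2@2 c3@4, authorship ......
After op 3 (move_left): buffer="cmllid" (len 6), cursors c1@0 c2@1 c3@3, authorship ......
After op 4 (add_cursor(5)): buffer="cmllid" (len 6), cursors c1@0 c2@1 c3@3 c4@5, authorship ......
After op 5 (move_right): buffer="cmllid" (len 6), cursors c1@1 c2@2 c3@4 c4@6, authorship ......
After op 6 (insert('d')): buffer="cdmdlldidd" (len 10), cursors c1@2 c2@4 c3@7 c4@10, authorship .1.2..3..4
After op 7 (move_right): buffer="cdmdlldidd" (len 10), cursors c1@3 c2@5 c3@8 c4@10, authorship .1.2..3..4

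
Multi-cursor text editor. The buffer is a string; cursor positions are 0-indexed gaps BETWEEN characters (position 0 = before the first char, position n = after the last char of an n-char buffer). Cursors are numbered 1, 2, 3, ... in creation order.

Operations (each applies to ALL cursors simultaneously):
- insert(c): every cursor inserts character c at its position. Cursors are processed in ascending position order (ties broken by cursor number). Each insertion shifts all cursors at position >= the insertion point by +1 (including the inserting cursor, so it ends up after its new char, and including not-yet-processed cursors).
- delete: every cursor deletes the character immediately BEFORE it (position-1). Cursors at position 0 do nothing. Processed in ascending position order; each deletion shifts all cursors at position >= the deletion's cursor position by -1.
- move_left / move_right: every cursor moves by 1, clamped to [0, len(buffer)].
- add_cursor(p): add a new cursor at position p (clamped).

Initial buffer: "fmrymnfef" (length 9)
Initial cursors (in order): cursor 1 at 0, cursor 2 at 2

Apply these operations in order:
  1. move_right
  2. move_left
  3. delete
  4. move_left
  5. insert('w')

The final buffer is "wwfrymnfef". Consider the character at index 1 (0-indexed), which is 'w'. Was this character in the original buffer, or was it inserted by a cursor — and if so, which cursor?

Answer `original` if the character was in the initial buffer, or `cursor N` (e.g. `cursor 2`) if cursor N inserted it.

Answer: cursor 2

Derivation:
After op 1 (move_right): buffer="fmrymnfef" (len 9), cursors c1@1 c2@3, authorship .........
After op 2 (move_left): buffer="fmrymnfef" (len 9), cursors c1@0 c2@2, authorship .........
After op 3 (delete): buffer="frymnfef" (len 8), cursors c1@0 c2@1, authorship ........
After op 4 (move_left): buffer="frymnfef" (len 8), cursors c1@0 c2@0, authorship ........
After op 5 (insert('w')): buffer="wwfrymnfef" (len 10), cursors c1@2 c2@2, authorship 12........
Authorship (.=original, N=cursor N): 1 2 . . . . . . . .
Index 1: author = 2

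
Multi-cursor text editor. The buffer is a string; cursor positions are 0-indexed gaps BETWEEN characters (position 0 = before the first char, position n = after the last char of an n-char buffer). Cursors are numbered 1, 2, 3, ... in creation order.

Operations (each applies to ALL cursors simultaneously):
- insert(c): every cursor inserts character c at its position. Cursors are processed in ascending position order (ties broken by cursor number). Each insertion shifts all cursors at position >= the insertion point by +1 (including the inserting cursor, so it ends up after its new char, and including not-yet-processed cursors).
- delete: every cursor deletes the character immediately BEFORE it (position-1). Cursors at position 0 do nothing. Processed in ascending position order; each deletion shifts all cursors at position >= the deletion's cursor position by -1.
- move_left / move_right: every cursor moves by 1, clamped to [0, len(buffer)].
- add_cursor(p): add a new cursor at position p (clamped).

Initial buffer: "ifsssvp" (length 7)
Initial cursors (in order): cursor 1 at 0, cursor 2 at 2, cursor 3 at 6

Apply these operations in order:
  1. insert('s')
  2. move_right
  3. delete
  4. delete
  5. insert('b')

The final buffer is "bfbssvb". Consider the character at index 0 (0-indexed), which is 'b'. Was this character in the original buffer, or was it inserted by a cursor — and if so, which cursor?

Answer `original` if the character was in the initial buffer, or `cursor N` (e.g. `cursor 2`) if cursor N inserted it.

Answer: cursor 1

Derivation:
After op 1 (insert('s')): buffer="sifssssvsp" (len 10), cursors c1@1 c2@4 c3@9, authorship 1..2....3.
After op 2 (move_right): buffer="sifssssvsp" (len 10), cursors c1@2 c2@5 c3@10, authorship 1..2....3.
After op 3 (delete): buffer="sfsssvs" (len 7), cursors c1@1 c2@3 c3@7, authorship 1.2...3
After op 4 (delete): buffer="fssv" (len 4), cursors c1@0 c2@1 c3@4, authorship ....
After op 5 (insert('b')): buffer="bfbssvb" (len 7), cursors c1@1 c2@3 c3@7, authorship 1.2...3
Authorship (.=original, N=cursor N): 1 . 2 . . . 3
Index 0: author = 1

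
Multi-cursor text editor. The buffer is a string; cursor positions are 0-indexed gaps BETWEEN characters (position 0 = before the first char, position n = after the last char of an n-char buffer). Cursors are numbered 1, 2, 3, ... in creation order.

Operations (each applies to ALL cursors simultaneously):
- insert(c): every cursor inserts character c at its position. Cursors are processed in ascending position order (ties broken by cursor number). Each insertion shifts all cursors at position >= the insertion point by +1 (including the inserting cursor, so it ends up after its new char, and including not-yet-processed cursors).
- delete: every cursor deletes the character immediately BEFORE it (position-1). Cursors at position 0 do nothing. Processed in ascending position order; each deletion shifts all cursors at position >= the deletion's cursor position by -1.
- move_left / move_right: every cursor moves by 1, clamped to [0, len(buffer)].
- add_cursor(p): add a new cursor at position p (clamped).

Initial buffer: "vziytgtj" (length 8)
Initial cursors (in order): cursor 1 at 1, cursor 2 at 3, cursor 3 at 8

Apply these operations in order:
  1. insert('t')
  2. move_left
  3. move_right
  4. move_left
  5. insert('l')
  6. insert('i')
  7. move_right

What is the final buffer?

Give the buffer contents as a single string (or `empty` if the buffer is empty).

Answer: vlitzilitytgtjlit

Derivation:
After op 1 (insert('t')): buffer="vtzitytgtjt" (len 11), cursors c1@2 c2@5 c3@11, authorship .1..2.....3
After op 2 (move_left): buffer="vtzitytgtjt" (len 11), cursors c1@1 c2@4 c3@10, authorship .1..2.....3
After op 3 (move_right): buffer="vtzitytgtjt" (len 11), cursors c1@2 c2@5 c3@11, authorship .1..2.....3
After op 4 (move_left): buffer="vtzitytgtjt" (len 11), cursors c1@1 c2@4 c3@10, authorship .1..2.....3
After op 5 (insert('l')): buffer="vltziltytgtjlt" (len 14), cursors c1@2 c2@6 c3@13, authorship .11..22.....33
After op 6 (insert('i')): buffer="vlitzilitytgtjlit" (len 17), cursors c1@3 c2@8 c3@16, authorship .111..222.....333
After op 7 (move_right): buffer="vlitzilitytgtjlit" (len 17), cursors c1@4 c2@9 c3@17, authorship .111..222.....333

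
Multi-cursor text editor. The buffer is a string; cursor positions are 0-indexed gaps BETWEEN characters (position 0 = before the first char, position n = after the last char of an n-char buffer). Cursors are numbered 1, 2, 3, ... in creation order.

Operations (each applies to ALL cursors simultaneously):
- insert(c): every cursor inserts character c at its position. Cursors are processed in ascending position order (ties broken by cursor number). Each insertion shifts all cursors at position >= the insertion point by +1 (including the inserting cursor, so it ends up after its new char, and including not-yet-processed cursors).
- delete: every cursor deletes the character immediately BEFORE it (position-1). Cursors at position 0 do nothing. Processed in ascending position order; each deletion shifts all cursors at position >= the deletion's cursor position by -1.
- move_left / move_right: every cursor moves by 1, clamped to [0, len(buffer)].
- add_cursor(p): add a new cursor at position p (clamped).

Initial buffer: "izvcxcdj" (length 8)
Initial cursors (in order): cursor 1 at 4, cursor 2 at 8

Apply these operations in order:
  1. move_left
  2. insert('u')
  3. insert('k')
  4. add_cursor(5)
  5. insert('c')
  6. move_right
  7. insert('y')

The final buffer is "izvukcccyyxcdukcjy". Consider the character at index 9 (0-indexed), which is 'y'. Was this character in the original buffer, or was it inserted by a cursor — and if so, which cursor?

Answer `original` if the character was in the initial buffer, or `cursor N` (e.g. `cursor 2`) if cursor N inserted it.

After op 1 (move_left): buffer="izvcxcdj" (len 8), cursors c1@3 c2@7, authorship ........
After op 2 (insert('u')): buffer="izvucxcduj" (len 10), cursors c1@4 c2@9, authorship ...1....2.
After op 3 (insert('k')): buffer="izvukcxcdukj" (len 12), cursors c1@5 c2@11, authorship ...11....22.
After op 4 (add_cursor(5)): buffer="izvukcxcdukj" (len 12), cursors c1@5 c3@5 c2@11, authorship ...11....22.
After op 5 (insert('c')): buffer="izvukcccxcdukcj" (len 15), cursors c1@7 c3@7 c2@14, authorship ...1113....222.
After op 6 (move_right): buffer="izvukcccxcdukcj" (len 15), cursors c1@8 c3@8 c2@15, authorship ...1113....222.
After op 7 (insert('y')): buffer="izvukcccyyxcdukcjy" (len 18), cursors c1@10 c3@10 c2@18, authorship ...1113.13...222.2
Authorship (.=original, N=cursor N): . . . 1 1 1 3 . 1 3 . . . 2 2 2 . 2
Index 9: author = 3

Answer: cursor 3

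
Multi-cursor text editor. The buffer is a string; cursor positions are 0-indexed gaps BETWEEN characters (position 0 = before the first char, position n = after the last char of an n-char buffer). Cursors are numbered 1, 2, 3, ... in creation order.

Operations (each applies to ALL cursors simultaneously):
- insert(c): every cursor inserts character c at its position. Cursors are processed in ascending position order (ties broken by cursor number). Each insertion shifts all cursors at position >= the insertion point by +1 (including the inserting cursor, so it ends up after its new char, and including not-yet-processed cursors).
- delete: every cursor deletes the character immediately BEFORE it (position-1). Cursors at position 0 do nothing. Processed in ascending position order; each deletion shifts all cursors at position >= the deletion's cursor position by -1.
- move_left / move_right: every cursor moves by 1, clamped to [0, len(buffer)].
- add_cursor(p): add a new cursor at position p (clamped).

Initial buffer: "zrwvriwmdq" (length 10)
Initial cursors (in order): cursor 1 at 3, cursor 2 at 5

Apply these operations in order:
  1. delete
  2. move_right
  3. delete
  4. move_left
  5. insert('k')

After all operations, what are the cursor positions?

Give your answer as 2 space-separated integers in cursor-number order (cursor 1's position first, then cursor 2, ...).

After op 1 (delete): buffer="zrviwmdq" (len 8), cursors c1@2 c2@3, authorship ........
After op 2 (move_right): buffer="zrviwmdq" (len 8), cursors c1@3 c2@4, authorship ........
After op 3 (delete): buffer="zrwmdq" (len 6), cursors c1@2 c2@2, authorship ......
After op 4 (move_left): buffer="zrwmdq" (len 6), cursors c1@1 c2@1, authorship ......
After op 5 (insert('k')): buffer="zkkrwmdq" (len 8), cursors c1@3 c2@3, authorship .12.....

Answer: 3 3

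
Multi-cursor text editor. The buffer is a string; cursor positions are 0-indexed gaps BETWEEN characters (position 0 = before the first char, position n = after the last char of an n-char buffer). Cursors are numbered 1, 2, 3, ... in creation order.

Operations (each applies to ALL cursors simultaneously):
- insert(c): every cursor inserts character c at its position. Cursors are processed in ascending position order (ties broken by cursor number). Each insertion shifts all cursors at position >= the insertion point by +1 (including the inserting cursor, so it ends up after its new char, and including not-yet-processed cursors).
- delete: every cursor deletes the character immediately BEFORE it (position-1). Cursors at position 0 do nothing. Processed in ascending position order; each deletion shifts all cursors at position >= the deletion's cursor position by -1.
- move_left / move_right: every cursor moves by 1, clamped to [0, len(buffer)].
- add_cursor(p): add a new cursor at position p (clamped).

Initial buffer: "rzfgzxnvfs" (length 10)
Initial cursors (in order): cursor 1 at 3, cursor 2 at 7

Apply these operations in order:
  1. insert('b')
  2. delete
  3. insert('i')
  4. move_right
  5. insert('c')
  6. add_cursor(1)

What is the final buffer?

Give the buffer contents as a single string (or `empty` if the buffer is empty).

Answer: rzfigczxnivcfs

Derivation:
After op 1 (insert('b')): buffer="rzfbgzxnbvfs" (len 12), cursors c1@4 c2@9, authorship ...1....2...
After op 2 (delete): buffer="rzfgzxnvfs" (len 10), cursors c1@3 c2@7, authorship ..........
After op 3 (insert('i')): buffer="rzfigzxnivfs" (len 12), cursors c1@4 c2@9, authorship ...1....2...
After op 4 (move_right): buffer="rzfigzxnivfs" (len 12), cursors c1@5 c2@10, authorship ...1....2...
After op 5 (insert('c')): buffer="rzfigczxnivcfs" (len 14), cursors c1@6 c2@12, authorship ...1.1...2.2..
After op 6 (add_cursor(1)): buffer="rzfigczxnivcfs" (len 14), cursors c3@1 c1@6 c2@12, authorship ...1.1...2.2..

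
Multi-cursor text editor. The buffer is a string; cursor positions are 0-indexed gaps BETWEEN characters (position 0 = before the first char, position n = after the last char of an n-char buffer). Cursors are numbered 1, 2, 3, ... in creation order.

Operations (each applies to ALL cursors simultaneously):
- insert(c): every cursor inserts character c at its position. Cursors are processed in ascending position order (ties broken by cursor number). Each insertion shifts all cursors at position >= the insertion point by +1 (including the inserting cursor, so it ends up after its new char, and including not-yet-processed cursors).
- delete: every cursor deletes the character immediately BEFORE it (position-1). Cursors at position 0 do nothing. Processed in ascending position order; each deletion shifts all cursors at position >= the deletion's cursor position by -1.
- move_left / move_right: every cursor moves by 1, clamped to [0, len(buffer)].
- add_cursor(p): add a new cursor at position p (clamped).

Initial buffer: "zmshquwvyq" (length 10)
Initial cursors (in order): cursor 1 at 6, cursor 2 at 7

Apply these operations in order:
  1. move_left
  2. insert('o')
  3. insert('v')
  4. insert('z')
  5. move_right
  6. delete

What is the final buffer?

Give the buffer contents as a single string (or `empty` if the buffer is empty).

Answer: zmshqovzovzvyq

Derivation:
After op 1 (move_left): buffer="zmshquwvyq" (len 10), cursors c1@5 c2@6, authorship ..........
After op 2 (insert('o')): buffer="zmshqouowvyq" (len 12), cursors c1@6 c2@8, authorship .....1.2....
After op 3 (insert('v')): buffer="zmshqovuovwvyq" (len 14), cursors c1@7 c2@10, authorship .....11.22....
After op 4 (insert('z')): buffer="zmshqovzuovzwvyq" (len 16), cursors c1@8 c2@12, authorship .....111.222....
After op 5 (move_right): buffer="zmshqovzuovzwvyq" (len 16), cursors c1@9 c2@13, authorship .....111.222....
After op 6 (delete): buffer="zmshqovzovzvyq" (len 14), cursors c1@8 c2@11, authorship .....111222...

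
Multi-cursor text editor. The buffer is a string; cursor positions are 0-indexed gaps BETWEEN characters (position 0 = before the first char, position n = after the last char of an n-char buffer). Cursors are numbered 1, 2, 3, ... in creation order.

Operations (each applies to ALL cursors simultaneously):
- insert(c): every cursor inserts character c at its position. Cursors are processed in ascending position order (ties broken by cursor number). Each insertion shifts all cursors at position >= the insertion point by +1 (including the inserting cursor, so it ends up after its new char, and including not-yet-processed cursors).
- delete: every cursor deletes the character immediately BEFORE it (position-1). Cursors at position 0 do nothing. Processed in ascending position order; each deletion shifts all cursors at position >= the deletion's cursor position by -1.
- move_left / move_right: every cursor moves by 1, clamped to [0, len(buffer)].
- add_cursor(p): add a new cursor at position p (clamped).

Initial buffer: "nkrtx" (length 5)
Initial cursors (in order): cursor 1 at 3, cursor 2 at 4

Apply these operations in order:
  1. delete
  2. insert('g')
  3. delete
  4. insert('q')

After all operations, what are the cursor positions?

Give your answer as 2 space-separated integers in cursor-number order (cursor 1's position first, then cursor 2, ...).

After op 1 (delete): buffer="nkx" (len 3), cursors c1@2 c2@2, authorship ...
After op 2 (insert('g')): buffer="nkggx" (len 5), cursors c1@4 c2@4, authorship ..12.
After op 3 (delete): buffer="nkx" (len 3), cursors c1@2 c2@2, authorship ...
After op 4 (insert('q')): buffer="nkqqx" (len 5), cursors c1@4 c2@4, authorship ..12.

Answer: 4 4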